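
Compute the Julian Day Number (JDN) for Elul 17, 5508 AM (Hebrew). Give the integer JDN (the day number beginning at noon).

2359757

In the Gregorian calendar the same day is 10 September 1748.
JDN 2299161 is 15 October 1582 CE (Gregorian); the target day is +60596 days from there, so JDN = 2359757.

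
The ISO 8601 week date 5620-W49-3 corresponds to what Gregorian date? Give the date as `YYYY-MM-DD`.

ISO week 1 of 5620 is the week containing the first Thursday of 5620.
Week 49, day 3 (Wednesday) lands on 5620-12-02.

5620-12-02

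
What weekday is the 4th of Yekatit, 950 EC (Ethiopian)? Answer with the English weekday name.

In the proleptic Gregorian calendar this is 3 February 958 (JDN 2070996).
2070996 ≡ 4 (mod 7); counting from Monday = 0 gives Friday.

Friday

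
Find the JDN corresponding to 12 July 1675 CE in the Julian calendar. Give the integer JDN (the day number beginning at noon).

2333044

Equivalently 22 July 1675 (Gregorian).
JDN 2299161 is 15 October 1582 CE (Gregorian); the target day is +33883 days from there, so JDN = 2333044.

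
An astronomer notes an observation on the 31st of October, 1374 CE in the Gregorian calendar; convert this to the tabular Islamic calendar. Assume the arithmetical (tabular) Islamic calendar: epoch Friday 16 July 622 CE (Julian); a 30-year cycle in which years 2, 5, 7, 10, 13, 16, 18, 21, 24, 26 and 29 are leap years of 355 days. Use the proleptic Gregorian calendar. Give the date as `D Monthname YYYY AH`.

Both dates share Julian Day Number 2223207; in the tabular Islamic calendar that is 16 Jumada al-Awwal 776 AH.

16 Jumada al-Awwal 776 AH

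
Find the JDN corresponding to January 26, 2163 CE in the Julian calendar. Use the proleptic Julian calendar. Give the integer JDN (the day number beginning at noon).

In the Gregorian calendar the same day is 9 February 2163.
JDN 2400001 is 17 November 1858 CE (Gregorian), MJD 0; the target day is +111118 days from there, so JDN = 2511119.

2511119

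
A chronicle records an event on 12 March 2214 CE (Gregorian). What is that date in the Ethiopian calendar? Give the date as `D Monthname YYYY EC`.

1 Megabit 2206 EC

Both dates share Julian Day Number 2529777; in the Ethiopian calendar that is 1 Megabit 2206 EC.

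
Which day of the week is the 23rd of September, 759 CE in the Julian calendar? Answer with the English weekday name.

In the proleptic Gregorian calendar this is 27 September 759 (JDN 1998548).
Since JDN mod 7 = 6 (0 = Monday), the day is Sunday.

Sunday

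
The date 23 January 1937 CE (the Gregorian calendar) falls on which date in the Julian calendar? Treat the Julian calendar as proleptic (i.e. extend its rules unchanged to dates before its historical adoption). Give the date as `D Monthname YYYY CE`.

For dates in this range the Gregorian date is 13 days ahead of the Julian.
23 January 1937 Gregorian − 13 days → 10 January 1937 Julian.

10 January 1937 CE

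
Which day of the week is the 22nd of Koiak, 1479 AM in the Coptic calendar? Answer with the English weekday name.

Wednesday

In the Gregorian calendar this is 29 December 1762 (JDN 2364980).
Since JDN mod 7 = 2 (0 = Monday), the day is Wednesday.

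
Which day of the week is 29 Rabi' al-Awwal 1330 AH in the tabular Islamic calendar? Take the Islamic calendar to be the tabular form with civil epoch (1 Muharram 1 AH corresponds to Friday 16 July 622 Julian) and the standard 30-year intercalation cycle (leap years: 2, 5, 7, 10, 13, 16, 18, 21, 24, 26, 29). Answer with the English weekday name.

This is JDN 2419480 (18 March 1912 Gregorian).
2419480 ≡ 0 (mod 7); counting from Monday = 0 gives Monday.

Monday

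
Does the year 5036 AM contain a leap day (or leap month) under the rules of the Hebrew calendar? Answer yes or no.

no

Hebrew year 5036 is year 1 of its 19-year Metonic cycle; leap years are at positions 3, 6, 8, 11, 14, 17, 19, so it is a common year (12 months).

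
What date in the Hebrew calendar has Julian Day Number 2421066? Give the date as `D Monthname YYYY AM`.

The Gregorian equivalent of JDN 2421066 is 21 July 1916.
In the Hebrew calendar that day is 20 Tammuz 5676 AM.

20 Tammuz 5676 AM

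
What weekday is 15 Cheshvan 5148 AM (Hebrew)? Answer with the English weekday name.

Monday

This is JDN 2227960 (5 November 1387 Gregorian).
Since JDN mod 7 = 0 (0 = Monday), the day is Monday.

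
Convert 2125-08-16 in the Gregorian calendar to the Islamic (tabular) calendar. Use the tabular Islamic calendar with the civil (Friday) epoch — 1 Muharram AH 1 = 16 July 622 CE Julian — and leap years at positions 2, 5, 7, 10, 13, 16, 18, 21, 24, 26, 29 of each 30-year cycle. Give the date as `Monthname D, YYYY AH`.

Rabi' al-Awwal 16, 1550 AH

Both dates share Julian Day Number 2497428; in the tabular Islamic calendar that is 16 Rabi' al-Awwal 1550 AH.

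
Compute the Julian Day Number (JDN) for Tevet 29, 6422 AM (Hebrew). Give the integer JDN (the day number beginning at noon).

2693347

In the Gregorian calendar the same day is 12 January 2662.
JDN 2451545 is 1 January 2000 CE (Gregorian); the target day is +241802 days from there, so JDN = 2693347.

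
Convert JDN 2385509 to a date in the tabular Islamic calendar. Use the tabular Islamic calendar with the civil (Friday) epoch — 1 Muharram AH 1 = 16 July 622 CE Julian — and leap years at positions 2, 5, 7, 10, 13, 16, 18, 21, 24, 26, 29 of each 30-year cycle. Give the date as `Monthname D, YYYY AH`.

The Gregorian equivalent of JDN 2385509 is 15 March 1819.
In the tabular Islamic calendar that day is Jumada al-Awwal 18, 1234 AH.

Jumada al-Awwal 18, 1234 AH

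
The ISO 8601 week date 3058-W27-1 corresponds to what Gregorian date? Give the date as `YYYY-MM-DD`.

3058-07-05

ISO week 1 of 3058 is the week containing the first Thursday of 3058.
Week 27, day 1 (Monday) lands on 3058-07-05.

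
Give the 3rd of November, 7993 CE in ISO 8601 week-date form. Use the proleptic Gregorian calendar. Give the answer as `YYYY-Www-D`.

7993-W44-3

The weekday is Wednesday (ISO weekday 3).
That Wednesday belongs to ISO week 44 of ISO year 7993.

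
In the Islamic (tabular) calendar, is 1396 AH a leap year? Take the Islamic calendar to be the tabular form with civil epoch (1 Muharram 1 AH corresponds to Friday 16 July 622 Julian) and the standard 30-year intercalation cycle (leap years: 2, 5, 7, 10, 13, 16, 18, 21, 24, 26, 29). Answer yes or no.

Year 1396 AH is year 16 of its 30-year cycle; leap positions are 2, 5, 7, 10, 13, 16, 18, 21, 24, 26, 29, so it is a leap year (355 days).

yes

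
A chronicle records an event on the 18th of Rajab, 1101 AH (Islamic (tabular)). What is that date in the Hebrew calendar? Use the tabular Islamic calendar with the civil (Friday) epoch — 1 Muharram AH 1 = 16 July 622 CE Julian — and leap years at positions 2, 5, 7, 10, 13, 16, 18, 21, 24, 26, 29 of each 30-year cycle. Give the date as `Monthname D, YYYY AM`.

Both dates share Julian Day Number 2338437; in the Hebrew calendar that is 18 Iyar 5450 AM.

Iyar 18, 5450 AM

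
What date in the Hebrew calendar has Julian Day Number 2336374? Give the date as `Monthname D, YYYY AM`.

The Gregorian equivalent of JDN 2336374 is 2 September 1684.
In the Hebrew calendar that day is Elul 23, 5444 AM.

Elul 23, 5444 AM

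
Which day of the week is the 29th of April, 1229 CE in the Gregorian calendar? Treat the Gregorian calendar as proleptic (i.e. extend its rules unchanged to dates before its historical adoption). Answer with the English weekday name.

Sunday

2170062 ≡ 6 (mod 7); counting from Monday = 0 gives Sunday.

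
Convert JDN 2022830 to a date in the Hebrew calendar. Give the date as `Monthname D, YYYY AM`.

JDN 2022830 is 21 March 826 in the proleptic Gregorian calendar.
In the Hebrew calendar that day is Nisan 5, 4586 AM.

Nisan 5, 4586 AM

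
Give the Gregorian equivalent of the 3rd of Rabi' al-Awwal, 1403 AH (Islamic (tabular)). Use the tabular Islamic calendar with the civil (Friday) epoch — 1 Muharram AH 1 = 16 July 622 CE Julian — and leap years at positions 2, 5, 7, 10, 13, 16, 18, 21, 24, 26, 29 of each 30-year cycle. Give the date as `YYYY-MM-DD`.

1982-12-19

Both dates share Julian Day Number 2445323; in the Gregorian calendar that is 19 December 1982 CE.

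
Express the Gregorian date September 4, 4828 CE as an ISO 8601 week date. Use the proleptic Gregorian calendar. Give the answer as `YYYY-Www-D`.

4828-W36-1

The weekday is Monday (ISO weekday 1).
That Monday belongs to ISO week 36 of ISO year 4828.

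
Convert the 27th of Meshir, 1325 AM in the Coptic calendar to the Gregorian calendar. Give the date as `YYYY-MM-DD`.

Julian Day Number of the source date = 2308797.
Converting JDN 2308797 to the Gregorian calendar gives 3 March 1609 CE.

1609-03-03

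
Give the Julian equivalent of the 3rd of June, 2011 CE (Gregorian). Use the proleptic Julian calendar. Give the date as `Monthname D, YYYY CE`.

For dates in this range the Gregorian date is 13 days ahead of the Julian.
3 June 2011 Gregorian − 13 days → 21 May 2011 Julian.

May 21, 2011 CE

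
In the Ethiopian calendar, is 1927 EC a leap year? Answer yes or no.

yes

1927 mod 4 = 3; in the Ethiopian calendar a year is leap when year mod 4 = 3, so it is a leap year.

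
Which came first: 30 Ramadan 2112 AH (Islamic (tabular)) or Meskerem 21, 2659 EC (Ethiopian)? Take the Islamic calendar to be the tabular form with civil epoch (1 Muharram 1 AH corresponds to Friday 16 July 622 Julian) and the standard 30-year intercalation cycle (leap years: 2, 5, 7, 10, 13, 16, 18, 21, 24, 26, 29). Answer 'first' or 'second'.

second

Converting both to JDN: 2696773 vs 2695075; the smaller is the second.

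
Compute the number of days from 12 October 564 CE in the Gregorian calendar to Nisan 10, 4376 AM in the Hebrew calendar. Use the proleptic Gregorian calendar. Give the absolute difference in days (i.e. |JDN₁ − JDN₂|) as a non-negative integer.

18803

JDN of the first date = 1927342.
JDN of the second date = 1946145.
|1946145 − 1927342| = 18803.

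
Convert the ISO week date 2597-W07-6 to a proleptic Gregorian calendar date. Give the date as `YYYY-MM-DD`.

ISO week 1 of 2597 is the week containing the first Thursday of 2597.
Week 7, day 6 (Saturday) lands on 2597-02-18.

2597-02-18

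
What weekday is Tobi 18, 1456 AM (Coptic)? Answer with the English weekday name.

Monday

In the Gregorian calendar this is 25 January 1740 (JDN 2356606).
JDN 2356606 mod 7 = 0, and JDN 0 was a Monday, so this is a Monday.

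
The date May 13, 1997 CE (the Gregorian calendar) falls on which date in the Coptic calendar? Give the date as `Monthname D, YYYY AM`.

Pashons 5, 1713 AM

Both dates share Julian Day Number 2450582; in the Coptic calendar that is 5 Pashons 1713 AM.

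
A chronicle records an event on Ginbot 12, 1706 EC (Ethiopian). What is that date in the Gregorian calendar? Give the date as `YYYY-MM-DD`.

Julian Day Number of the source date = 2347223.
Converting JDN 2347223 to the Gregorian calendar gives 18 May 1714 CE.

1714-05-18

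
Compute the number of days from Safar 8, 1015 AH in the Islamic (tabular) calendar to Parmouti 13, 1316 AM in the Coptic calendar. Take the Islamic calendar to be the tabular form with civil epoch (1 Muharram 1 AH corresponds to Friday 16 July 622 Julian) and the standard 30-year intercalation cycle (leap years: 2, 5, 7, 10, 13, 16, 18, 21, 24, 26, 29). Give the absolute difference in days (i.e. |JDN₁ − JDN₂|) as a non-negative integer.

JDN of the first date = 2307805.
JDN of the second date = 2305556.
|2305556 − 2307805| = 2249.

2249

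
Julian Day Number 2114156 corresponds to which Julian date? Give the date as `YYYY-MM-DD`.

1076-03-30

The proleptic Gregorian equivalent of JDN 2114156 is 5 April 1076.
In the Julian calendar that day is 1076-03-30.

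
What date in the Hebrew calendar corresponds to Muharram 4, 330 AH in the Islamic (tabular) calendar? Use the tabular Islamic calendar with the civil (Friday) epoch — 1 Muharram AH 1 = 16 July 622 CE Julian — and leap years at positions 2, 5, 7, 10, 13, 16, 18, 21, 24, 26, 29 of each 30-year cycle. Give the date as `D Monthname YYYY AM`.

5 Tishrei 4702 AM

Julian Day Number of the source date = 2065030.
Converting JDN 2065030 to the Hebrew calendar gives 5 Tishrei 4702 AM.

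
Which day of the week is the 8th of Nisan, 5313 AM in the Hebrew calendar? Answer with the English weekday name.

In the proleptic Gregorian calendar this is 2 April 1553 (JDN 2288373).
Since JDN mod 7 = 3 (0 = Monday), the day is Thursday.

Thursday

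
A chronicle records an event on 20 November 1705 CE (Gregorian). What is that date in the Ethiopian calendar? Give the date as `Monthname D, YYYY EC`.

Julian Day Number of the source date = 2344122.
Converting JDN 2344122 to the Ethiopian calendar gives 13 Hidar 1698 EC.

Hidar 13, 1698 EC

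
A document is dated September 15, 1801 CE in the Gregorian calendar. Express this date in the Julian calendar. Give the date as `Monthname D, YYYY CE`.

At this point the Julian calendar is 12 days behind the Gregorian.
15 September 1801 Gregorian − 12 days → 3 September 1801 Julian.

September 3, 1801 CE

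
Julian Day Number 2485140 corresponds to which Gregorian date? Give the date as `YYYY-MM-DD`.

2091-12-24

Counting from JDN 2299161 = 15 Oct 1582 gives an offset of 185979 days.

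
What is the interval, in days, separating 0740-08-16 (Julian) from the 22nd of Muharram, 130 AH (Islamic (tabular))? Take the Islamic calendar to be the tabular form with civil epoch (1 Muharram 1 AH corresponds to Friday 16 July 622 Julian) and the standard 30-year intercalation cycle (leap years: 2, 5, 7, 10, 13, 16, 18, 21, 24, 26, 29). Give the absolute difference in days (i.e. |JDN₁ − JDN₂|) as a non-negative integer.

First date → JDN 1991571; second date → JDN 1994174.
The interval is |1991571 − 1994174| = 2603 days.

2603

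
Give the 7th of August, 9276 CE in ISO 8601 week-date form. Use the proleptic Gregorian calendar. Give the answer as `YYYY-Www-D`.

The weekday is Friday (ISO weekday 5).
That Friday belongs to ISO week 32 of ISO year 9276.

9276-W32-5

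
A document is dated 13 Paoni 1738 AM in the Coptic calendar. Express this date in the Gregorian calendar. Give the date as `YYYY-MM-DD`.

2022-06-20

Julian Day Number of the source date = 2459751.
Converting JDN 2459751 to the Gregorian calendar gives 20 June 2022 CE.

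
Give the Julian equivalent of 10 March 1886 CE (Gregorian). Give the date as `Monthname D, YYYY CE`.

At this point the Julian calendar is 12 days behind the Gregorian.
10 March 1886 Gregorian − 12 days → 26 February 1886 Julian.

February 26, 1886 CE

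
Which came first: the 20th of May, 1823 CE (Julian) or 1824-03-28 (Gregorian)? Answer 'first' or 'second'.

first

Converting both to JDN: 2387048 vs 2387349; the smaller is the first.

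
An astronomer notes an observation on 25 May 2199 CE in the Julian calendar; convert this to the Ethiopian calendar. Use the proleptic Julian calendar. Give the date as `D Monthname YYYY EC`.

Both dates share Julian Day Number 2524387; in the Ethiopian calendar that is 30 Ginbot 2191 EC.

30 Ginbot 2191 EC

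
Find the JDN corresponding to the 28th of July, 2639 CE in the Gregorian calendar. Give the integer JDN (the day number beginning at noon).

JDN 2451545 is 1 January 2000 CE (Gregorian); the target day is +233598 days from there, so JDN = 2685143.

2685143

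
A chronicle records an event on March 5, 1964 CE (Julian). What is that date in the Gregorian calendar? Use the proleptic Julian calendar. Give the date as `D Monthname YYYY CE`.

The Julian–Gregorian offset here is 13 days (Julian trailing).
5 March 1964 Julian + 13 days → 18 March 1964 Gregorian.

18 March 1964 CE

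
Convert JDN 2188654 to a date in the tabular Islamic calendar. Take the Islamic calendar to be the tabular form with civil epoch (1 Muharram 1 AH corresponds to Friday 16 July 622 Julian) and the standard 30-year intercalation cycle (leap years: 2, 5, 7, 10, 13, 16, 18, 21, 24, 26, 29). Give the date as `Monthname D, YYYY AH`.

Dhu al-Qa'dah 14, 678 AH

JDN 2188654 is 24 March 1280 in the proleptic Gregorian calendar.
In the tabular Islamic calendar that day is Dhu al-Qa'dah 14, 678 AH.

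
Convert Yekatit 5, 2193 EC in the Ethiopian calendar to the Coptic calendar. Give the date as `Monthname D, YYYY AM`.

The source date corresponds to 14 February 2201 in the Gregorian calendar (JDN 2525003).
That day falls on 5 Meshir 1917 AM in the Coptic calendar.

Meshir 5, 1917 AM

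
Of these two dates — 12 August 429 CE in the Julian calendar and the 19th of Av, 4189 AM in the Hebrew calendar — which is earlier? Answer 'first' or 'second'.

Converting both to JDN: 1877974 vs 1877968; the smaller is the second.

second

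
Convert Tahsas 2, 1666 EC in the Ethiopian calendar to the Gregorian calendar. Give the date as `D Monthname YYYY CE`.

8 December 1673 CE

Both dates share Julian Day Number 2332453; in the Gregorian calendar that is 8 December 1673 CE.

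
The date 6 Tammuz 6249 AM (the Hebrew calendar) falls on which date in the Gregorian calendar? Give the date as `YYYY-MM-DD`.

Both dates share Julian Day Number 2630335; in the Gregorian calendar that is 5 July 2489 CE.

2489-07-05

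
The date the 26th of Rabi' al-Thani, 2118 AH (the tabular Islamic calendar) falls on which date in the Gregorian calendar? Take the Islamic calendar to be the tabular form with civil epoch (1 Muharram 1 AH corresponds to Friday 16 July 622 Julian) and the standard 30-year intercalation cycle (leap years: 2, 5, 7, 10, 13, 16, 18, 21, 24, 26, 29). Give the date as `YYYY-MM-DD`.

2676-10-26

Julian Day Number of the source date = 2698748.
Converting JDN 2698748 to the Gregorian calendar gives 26 October 2676 CE.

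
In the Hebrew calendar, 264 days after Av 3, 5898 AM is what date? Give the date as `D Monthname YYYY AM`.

The starting date is JDN 2502168; 2502168 + 264 = 2502432.
JDN 2502432 corresponds to 30 Nisan 5899 AM.

30 Nisan 5899 AM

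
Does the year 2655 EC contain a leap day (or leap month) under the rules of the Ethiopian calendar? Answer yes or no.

2655 mod 4 = 3; in the Ethiopian calendar a year is leap when year mod 4 = 3, so it is a leap year.

yes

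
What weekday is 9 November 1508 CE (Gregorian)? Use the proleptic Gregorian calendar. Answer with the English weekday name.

Monday

JDN 2272158 mod 7 = 0, and JDN 0 was a Monday, so this is a Monday.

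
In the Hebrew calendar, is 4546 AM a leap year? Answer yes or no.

no

Hebrew year 4546 is year 5 of its 19-year Metonic cycle; leap years are at positions 3, 6, 8, 11, 14, 17, 19, so it is a common year (12 months).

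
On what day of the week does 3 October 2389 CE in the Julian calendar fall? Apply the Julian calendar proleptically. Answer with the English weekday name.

Thursday

This is JDN 2593916 (19 October 2389 Gregorian).
Since JDN mod 7 = 3 (0 = Monday), the day is Thursday.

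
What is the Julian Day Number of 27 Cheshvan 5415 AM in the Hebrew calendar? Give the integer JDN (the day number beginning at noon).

2325482

Equivalently 7 November 1654 (Gregorian).
JDN 2299161 is 15 October 1582 CE (Gregorian); the target day is +26321 days from there, so JDN = 2325482.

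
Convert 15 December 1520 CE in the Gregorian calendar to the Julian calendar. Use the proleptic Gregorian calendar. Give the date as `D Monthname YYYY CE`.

At this point the Julian calendar is 10 days behind the Gregorian.
15 December 1520 Gregorian − 10 days → 5 December 1520 Julian.

5 December 1520 CE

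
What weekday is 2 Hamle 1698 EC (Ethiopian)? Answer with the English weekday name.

Wednesday

Equivalently 7 July 1706 Gregorian, JDN 2344351.
JDN 2344351 mod 7 = 2, and JDN 0 was a Monday, so this is a Wednesday.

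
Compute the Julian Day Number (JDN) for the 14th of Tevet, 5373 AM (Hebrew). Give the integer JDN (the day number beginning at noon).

In the Gregorian calendar the same day is 7 January 1613.
JDN 2400001 is 17 November 1858 CE (Gregorian), MJD 0; the target day is −89798 days from there, so JDN = 2310203.

2310203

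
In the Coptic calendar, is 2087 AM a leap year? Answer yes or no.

yes

2087 mod 4 = 3; in the Coptic calendar a year is leap when year mod 4 = 3, so it is a leap year.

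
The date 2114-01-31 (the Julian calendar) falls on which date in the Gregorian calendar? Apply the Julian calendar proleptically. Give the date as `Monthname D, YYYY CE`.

The Julian–Gregorian offset here is 14 days (Julian trailing).
31 January 2114 Julian + 14 days → 14 February 2114 Gregorian.

February 14, 2114 CE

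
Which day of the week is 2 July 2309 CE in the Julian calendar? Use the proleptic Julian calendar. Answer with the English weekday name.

This is JDN 2564603 (18 July 2309 Gregorian).
JDN 2564603 mod 7 = 6, and JDN 0 was a Monday, so this is a Sunday.

Sunday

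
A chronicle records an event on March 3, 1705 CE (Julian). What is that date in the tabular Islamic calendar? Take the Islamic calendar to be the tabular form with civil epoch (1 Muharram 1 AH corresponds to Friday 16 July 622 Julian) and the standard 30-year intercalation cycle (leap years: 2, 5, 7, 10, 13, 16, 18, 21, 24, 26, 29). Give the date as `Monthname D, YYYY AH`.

Dhu al-Qa'dah 18, 1116 AH

Both dates share Julian Day Number 2343871; in the tabular Islamic calendar that is 18 Dhu al-Qa'dah 1116 AH.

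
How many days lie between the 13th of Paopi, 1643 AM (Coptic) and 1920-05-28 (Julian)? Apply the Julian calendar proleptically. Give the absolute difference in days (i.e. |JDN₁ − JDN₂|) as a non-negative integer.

First date → JDN 2424812; second date → JDN 2422486.
The interval is |2424812 − 2422486| = 2326 days.

2326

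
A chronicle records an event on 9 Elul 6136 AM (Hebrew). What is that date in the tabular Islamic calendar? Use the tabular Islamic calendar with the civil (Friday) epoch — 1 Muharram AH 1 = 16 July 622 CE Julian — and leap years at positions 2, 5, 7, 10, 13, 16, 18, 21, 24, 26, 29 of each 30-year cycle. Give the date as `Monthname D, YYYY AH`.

Both dates share Julian Day Number 2589114; in the tabular Islamic calendar that is 9 Dhu al-Hijjah 1808 AH.

Dhu al-Hijjah 9, 1808 AH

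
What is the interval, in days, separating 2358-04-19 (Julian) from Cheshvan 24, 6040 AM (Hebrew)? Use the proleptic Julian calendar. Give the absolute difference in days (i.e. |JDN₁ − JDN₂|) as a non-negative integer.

28675

JDN of the first date = 2582426.
JDN of the second date = 2553751.
|2553751 − 2582426| = 28675.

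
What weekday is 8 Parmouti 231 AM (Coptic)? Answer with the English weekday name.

Friday

In the proleptic Gregorian calendar this is 5 April 515 (JDN 1909254).
1909254 ≡ 4 (mod 7); counting from Monday = 0 gives Friday.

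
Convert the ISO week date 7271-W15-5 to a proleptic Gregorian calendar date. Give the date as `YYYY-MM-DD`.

7271-04-10

ISO week 1 of 7271 is the week containing the first Thursday of 7271.
Week 15, day 5 (Friday) lands on 7271-04-10.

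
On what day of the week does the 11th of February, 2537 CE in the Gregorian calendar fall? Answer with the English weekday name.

2647722 ≡ 0 (mod 7); counting from Monday = 0 gives Monday.

Monday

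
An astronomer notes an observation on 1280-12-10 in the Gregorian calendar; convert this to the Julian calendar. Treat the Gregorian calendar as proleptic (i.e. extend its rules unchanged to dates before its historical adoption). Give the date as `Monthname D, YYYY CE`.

For dates in this range the Gregorian date is 7 days ahead of the Julian.
10 December 1280 Gregorian − 7 days → 3 December 1280 Julian.

December 3, 1280 CE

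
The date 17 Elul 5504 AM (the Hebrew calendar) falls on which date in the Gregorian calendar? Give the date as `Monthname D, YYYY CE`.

Both dates share Julian Day Number 2358280; in the Gregorian calendar that is 25 August 1744 CE.

August 25, 1744 CE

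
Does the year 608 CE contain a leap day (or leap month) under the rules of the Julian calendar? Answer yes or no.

608 mod 4 = 0, so it is a leap year in the Julian calendar.

yes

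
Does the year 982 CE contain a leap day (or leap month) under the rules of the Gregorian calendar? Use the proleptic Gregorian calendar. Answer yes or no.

982 is not divisible by 4, so it is a common year.

no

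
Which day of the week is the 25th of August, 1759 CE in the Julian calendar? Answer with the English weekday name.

Wednesday

This is JDN 2363769 (5 September 1759 Gregorian).
2363769 ≡ 2 (mod 7); counting from Monday = 0 gives Wednesday.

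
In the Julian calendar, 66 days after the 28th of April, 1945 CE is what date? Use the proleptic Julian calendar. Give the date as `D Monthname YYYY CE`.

The starting date is JDN 2431587; 2431587 + 66 = 2431653.
JDN 2431653 corresponds to 3 July 1945 CE.

3 July 1945 CE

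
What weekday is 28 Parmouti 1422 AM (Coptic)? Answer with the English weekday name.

This is JDN 2344287 (4 May 1706 Gregorian).
2344287 ≡ 1 (mod 7); counting from Monday = 0 gives Tuesday.

Tuesday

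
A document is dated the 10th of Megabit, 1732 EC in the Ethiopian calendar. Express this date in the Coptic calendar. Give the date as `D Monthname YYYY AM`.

10 Paremhat 1456 AM

Both dates share Julian Day Number 2356658; in the Coptic calendar that is 10 Paremhat 1456 AM.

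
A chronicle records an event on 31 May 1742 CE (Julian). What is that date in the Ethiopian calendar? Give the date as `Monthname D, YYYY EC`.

Sene 6, 1734 EC

Julian Day Number of the source date = 2357474.
Converting JDN 2357474 to the Ethiopian calendar gives 6 Sene 1734 EC.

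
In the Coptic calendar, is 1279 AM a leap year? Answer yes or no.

1279 mod 4 = 3; in the Coptic calendar a year is leap when year mod 4 = 3, so it is a leap year.

yes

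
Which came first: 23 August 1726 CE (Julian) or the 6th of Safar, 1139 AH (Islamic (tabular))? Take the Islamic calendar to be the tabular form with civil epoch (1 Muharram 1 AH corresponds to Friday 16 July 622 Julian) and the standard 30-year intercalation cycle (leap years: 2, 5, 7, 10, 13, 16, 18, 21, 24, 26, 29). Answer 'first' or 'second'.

first

The two dates have Julian Day Numbers 2351714 and 2351744 respectively.
Since 2351714 < 2351744, the first date comes first.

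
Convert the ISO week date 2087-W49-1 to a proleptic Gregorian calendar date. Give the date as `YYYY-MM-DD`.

2087-12-01

ISO week 1 of 2087 is the week containing the first Thursday of 2087.
Week 49, day 1 (Monday) lands on 2087-12-01.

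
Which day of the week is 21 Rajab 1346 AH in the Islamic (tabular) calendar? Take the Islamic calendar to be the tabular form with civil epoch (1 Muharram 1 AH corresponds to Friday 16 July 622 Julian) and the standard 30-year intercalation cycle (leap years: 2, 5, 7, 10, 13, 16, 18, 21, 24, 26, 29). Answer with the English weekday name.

Equivalently 14 January 1928 Gregorian, JDN 2425260.
JDN 2425260 mod 7 = 5, and JDN 0 was a Monday, so this is a Saturday.

Saturday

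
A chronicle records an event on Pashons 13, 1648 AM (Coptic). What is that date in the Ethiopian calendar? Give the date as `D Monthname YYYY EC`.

Julian Day Number of the source date = 2426849.
Converting JDN 2426849 to the Ethiopian calendar gives 13 Ginbot 1924 EC.

13 Ginbot 1924 EC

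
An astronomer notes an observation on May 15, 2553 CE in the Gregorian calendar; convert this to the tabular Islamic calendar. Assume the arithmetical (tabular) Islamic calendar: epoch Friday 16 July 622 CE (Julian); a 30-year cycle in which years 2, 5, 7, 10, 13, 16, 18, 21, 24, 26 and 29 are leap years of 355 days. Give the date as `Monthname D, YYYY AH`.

Muharram 30, 1991 AH

Both dates share Julian Day Number 2653659; in the tabular Islamic calendar that is 30 Muharram 1991 AH.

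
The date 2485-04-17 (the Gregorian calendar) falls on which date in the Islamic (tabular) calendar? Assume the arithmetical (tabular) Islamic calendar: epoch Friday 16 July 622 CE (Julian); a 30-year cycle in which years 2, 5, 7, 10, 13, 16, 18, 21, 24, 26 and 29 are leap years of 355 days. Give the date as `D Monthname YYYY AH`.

1 Dhu al-Hijjah 1920 AH

Both dates share Julian Day Number 2628795; in the tabular Islamic calendar that is 1 Dhu al-Hijjah 1920 AH.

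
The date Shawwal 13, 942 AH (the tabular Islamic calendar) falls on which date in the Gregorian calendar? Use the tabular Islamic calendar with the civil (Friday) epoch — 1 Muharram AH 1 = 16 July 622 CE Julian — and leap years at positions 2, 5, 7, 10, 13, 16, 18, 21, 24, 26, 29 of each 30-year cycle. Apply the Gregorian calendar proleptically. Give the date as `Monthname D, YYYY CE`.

Both dates share Julian Day Number 2282177; in the Gregorian calendar that is 15 April 1536 CE.

April 15, 1536 CE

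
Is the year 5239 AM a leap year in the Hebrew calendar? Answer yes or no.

yes

Hebrew year 5239 is year 14 of its 19-year Metonic cycle; leap years are at positions 3, 6, 8, 11, 14, 17, 19, so it is a leap year (13 months).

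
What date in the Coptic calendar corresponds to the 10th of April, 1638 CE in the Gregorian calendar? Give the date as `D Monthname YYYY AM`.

Julian Day Number of the source date = 2319427.
Converting JDN 2319427 to the Coptic calendar gives 5 Parmouti 1354 AM.

5 Parmouti 1354 AM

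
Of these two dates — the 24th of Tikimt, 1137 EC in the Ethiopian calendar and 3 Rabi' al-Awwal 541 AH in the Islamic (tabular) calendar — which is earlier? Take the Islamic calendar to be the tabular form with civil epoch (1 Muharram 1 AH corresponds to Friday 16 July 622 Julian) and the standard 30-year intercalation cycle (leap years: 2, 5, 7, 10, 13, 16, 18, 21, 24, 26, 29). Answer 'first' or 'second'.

Converting both to JDN: 2139198 vs 2139859; the smaller is the first.

first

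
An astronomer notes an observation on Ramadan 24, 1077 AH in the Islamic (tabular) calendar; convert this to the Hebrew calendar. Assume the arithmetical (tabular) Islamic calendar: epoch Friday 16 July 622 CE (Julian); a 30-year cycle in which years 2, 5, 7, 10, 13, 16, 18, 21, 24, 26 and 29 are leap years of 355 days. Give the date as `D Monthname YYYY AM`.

24 Adar 5427 AM

Both dates share Julian Day Number 2329998; in the Hebrew calendar that is 24 Adar 5427 AM.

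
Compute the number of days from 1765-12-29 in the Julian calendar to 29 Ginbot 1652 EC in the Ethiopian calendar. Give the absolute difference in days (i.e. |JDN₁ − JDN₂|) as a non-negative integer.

38570

JDN of the first date = 2366087.
JDN of the second date = 2327517.
|2327517 − 2366087| = 38570.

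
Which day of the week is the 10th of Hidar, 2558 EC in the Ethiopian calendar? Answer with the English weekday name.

Saturday

This is JDN 2658234 (23 November 2565 Gregorian).
JDN 2658234 mod 7 = 5, and JDN 0 was a Monday, so this is a Saturday.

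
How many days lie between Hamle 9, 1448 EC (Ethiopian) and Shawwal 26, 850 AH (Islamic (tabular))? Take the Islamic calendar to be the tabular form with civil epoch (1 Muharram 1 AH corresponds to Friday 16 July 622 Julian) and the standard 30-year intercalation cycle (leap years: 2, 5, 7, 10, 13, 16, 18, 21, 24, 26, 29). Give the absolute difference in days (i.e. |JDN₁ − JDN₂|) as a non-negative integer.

JDN of the first date = 2253046.
JDN of the second date = 2249588.
|2249588 − 2253046| = 3458.

3458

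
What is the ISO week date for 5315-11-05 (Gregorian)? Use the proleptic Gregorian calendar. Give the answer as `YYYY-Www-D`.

The weekday is Tuesday (ISO weekday 2).
That Tuesday belongs to ISO week 45 of ISO year 5315.

5315-W45-2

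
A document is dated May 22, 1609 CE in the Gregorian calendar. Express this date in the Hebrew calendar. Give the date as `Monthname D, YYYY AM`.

Both dates share Julian Day Number 2308877; in the Hebrew calendar that is 18 Iyar 5369 AM.

Iyar 18, 5369 AM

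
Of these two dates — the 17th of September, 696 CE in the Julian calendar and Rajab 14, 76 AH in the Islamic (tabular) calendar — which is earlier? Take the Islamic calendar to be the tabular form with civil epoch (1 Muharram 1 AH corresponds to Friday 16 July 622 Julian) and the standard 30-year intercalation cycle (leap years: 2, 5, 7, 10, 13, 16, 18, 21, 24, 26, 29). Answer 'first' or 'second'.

second

First date → JDN 1975532; second date → JDN 1975207.
JDN 1975207 < JDN 1975532, so the second date is earlier.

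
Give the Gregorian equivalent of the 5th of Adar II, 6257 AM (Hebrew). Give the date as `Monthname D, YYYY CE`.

Julian Day Number of the source date = 2633140.
Converting JDN 2633140 to the Gregorian calendar gives 10 March 2497 CE.

March 10, 2497 CE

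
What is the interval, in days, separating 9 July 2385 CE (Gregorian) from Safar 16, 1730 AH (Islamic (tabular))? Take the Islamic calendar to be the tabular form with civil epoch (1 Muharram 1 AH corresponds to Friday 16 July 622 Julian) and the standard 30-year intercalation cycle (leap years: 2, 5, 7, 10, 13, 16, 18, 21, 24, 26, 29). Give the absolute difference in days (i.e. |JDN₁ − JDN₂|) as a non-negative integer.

31168

First date → JDN 2592353; second date → JDN 2561185.
The interval is |2592353 − 2561185| = 31168 days.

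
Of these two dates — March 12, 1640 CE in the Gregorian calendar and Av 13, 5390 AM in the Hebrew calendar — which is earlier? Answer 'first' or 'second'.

second

Converting both to JDN: 2320129 vs 2316608; the smaller is the second.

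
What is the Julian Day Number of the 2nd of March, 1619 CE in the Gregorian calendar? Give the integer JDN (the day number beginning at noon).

2312448

JDN 2299161 is 15 October 1582 CE (Gregorian); the target day is +13287 days from there, so JDN = 2312448.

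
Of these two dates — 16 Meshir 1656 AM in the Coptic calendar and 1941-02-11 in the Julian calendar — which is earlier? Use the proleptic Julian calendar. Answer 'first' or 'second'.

first

First date → JDN 2429684; second date → JDN 2430050.
JDN 2429684 < JDN 2430050, so the first date is earlier.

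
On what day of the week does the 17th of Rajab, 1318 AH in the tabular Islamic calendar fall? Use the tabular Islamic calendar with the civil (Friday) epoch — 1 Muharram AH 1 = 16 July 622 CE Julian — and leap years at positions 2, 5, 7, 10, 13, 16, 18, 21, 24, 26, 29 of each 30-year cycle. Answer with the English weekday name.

Saturday

In the Gregorian calendar this is 10 November 1900 (JDN 2415334).
Since JDN mod 7 = 5 (0 = Monday), the day is Saturday.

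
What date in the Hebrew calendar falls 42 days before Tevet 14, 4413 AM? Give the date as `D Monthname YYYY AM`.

1 Kislev 4413 AM

Counting 42 days back from JDN 1959555 reaches JDN 1959513, which is 1 Kislev 4413 AM.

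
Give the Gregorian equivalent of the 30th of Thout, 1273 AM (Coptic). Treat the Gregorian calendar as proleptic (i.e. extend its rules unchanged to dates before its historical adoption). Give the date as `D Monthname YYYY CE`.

7 October 1556 CE

Julian Day Number of the source date = 2289657.
Converting JDN 2289657 to the Gregorian calendar gives 7 October 1556 CE.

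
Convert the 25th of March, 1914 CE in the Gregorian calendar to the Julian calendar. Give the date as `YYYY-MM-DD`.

1914-03-12

For dates in this range the Gregorian date is 13 days ahead of the Julian.
25 March 1914 Gregorian − 13 days → 12 March 1914 Julian.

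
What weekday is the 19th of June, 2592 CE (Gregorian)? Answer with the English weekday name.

Tuesday

2667939 ≡ 1 (mod 7); counting from Monday = 0 gives Tuesday.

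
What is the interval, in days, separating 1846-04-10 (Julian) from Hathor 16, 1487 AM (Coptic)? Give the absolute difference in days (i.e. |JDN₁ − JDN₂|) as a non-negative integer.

27543

JDN of the first date = 2395409.
JDN of the second date = 2367866.
|2367866 − 2395409| = 27543.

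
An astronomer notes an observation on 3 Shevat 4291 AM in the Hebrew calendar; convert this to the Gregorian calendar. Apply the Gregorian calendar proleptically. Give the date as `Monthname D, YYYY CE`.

January 10, 531 CE

Both dates share Julian Day Number 1915013; in the Gregorian calendar that is 10 January 531 CE.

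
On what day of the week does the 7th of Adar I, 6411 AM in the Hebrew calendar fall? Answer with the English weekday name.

Wednesday

This is JDN 2689367 (19 February 2651 Gregorian).
2689367 ≡ 2 (mod 7); counting from Monday = 0 gives Wednesday.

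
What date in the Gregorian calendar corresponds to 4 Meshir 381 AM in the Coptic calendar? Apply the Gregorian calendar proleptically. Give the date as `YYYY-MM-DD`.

0665-02-01

Julian Day Number of the source date = 1963978.
Converting JDN 1963978 to the Gregorian calendar gives 1 February 665 CE.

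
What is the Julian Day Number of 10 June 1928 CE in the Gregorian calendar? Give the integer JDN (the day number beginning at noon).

JDN 2451545 is 1 January 2000 CE (Gregorian); the target day is −26137 days from there, so JDN = 2425408.

2425408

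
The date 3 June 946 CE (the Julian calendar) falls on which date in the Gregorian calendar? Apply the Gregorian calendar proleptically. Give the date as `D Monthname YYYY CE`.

At this point the Julian calendar is 5 days behind the Gregorian.
3 June 946 Julian + 5 days → 8 June 946 Gregorian.

8 June 946 CE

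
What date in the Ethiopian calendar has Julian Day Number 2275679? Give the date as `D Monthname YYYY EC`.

27 Sene 1510 EC

The proleptic Gregorian equivalent of JDN 2275679 is 1 July 1518.
In the Ethiopian calendar that day is 27 Sene 1510 EC.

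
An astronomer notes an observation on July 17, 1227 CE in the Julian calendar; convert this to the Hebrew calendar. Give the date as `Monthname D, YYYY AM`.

Both dates share Julian Day Number 2169417; in the Hebrew calendar that is 2 Av 4987 AM.

Av 2, 4987 AM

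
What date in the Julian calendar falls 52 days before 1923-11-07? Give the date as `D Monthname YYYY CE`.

JDN of 1923-11-07 = 2423744.
2423744 − 52 = 2423692.
JDN 2423692 in the Julian calendar is 16 September 1923 CE.

16 September 1923 CE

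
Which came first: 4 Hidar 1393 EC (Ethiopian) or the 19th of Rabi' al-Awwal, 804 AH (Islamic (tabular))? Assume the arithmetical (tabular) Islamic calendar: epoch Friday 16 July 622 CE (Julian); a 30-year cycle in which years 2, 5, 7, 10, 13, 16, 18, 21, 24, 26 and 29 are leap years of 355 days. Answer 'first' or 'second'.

first

The two dates have Julian Day Numbers 2232712 and 2233073 respectively.
Since 2232712 < 2233073, the first date comes first.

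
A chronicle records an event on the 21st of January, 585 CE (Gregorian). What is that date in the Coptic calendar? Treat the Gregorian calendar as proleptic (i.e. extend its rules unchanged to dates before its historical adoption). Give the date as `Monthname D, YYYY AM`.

Tobi 24, 301 AM

Both dates share Julian Day Number 1934748; in the Coptic calendar that is 24 Tobi 301 AM.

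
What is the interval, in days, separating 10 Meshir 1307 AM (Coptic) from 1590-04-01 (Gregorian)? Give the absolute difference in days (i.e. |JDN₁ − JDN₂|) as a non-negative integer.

319

First date → JDN 2302205; second date → JDN 2301886.
The interval is |2302205 − 2301886| = 319 days.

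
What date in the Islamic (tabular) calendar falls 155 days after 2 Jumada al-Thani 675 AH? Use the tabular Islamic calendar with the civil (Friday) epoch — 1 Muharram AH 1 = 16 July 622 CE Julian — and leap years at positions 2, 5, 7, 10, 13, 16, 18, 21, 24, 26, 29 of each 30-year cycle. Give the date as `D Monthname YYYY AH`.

The starting date is JDN 2187432; 2187432 + 155 = 2187587.
JDN 2187587 corresponds to 10 Dhu al-Qa'dah 675 AH.

10 Dhu al-Qa'dah 675 AH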